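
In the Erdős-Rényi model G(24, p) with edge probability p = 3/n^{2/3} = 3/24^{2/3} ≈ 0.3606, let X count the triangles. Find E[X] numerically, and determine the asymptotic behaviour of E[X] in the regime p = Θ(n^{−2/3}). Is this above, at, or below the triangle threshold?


Number of potential triangles: C(24, 3) = 2024.
Each occurs with probability p³ ≈ (0.3606)³ ≈ 4.687500e-02.
By linearity: E[X] = C(24, 3)·p³ ≈ 2024 · 4.687500e-02 ≈ 94.8750.
Since α = 2/3 < 1, p = c/n^{2/3} ≫ 1/n is above the triangle threshold p ~ 1/n. Asymptotically E[X] ~ (c³/6)·n^{3(1−α)} = (3³/6)·n^{1} → ∞; triangles are abundant w.h.p.

E[X] ≈ 94.8750; in regime p = Θ(1/n^{2/3}) E[X] diverges (above the triangle threshold p ~ 1/n).


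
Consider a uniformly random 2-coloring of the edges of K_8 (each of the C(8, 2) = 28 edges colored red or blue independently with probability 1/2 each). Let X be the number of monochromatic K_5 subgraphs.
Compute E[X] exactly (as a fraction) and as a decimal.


Let X = Σ_S X_S over the C(8, 5) = 56 subsets S of size 5, where X_S = 1 if the K_5 on S is monochromatic.
For a fixed S, the K_5 on S has C(5, 2) = 10 edges. P[all 10 edges red] = (1/2)^10, and likewise for blue, so P[monochromatic] = 2·(1/2)^10 = 2^{1 − 10} = 1/512.
By linearity: E[X] = C(8, 5) · 2^{1 − 10} = 56 · 1/512 = 7/64.
Numerically: E[X] ≈ 0.10938.

E[X] = C(8,5)·2^(1−C(5,2)) = 7/64 ≈ 0.10938.


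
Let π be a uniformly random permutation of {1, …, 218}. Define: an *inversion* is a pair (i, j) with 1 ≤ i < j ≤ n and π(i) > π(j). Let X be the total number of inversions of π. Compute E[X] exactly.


Write X = Σ X_I over the C(218, 2) = 23653 pairs i < j, with X_I the indicator of one inversion.
There are 23653 indicators.
For each fixed pair i < j, the values π(i) and π(j) are two distinct elements of {1, …, 218} in uniformly random order; by symmetry P[π(i) > π(j)] = 1/2.
By linearity: E[X] = 23653 · (1/2) = C(218, 2) · (1/2) = 23653/2 = 23653/2 ≈ 11826.5000.

E[X] = 23653/2 = 11826.5000.


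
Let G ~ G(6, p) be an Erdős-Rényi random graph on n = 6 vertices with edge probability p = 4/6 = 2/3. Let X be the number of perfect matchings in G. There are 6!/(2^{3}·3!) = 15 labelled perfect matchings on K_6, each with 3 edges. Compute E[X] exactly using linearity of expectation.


K_6 has 6!/(2^{3}·3!) = 15 labelled perfect matchings.
For each such perfect matching H, let X_H = 1 if all 3 edges of H are present in G. Then P[X_H = 1] = p^{3} = (2/3)^{3} = 8/27.
By linearity of expectation: E[X] = Σ_H E[X_H] = 15 · p^{3} = 15 · 8/27 = 40/9.
Numerically: E[X] ≈ 4.444.

E[X] = 15 · (2/3)^{3} = 40/9 ≈ 4.444.


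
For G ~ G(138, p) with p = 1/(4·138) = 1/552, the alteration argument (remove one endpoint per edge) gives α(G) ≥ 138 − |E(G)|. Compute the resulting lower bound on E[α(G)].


E[|E(G)|] = C(138, 2)·p = 9453 · (1/552) = 137/8.
E[α(G)] ≥ n − E[|E(G)|] = 138 − 137/8 = 967/8.
Numerically: ≈ 120.8750.
(This is only a lower bound; the true E[α(G)] may be larger.)

E[α(G)] ≥ 967/8 ≈ 120.8750.


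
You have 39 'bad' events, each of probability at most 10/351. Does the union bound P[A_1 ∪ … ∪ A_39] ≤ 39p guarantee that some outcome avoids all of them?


Union bound: P[∪_{i=1}^{39} A_i] ≤ Σ_i P[A_i] ≤ 39·p = 39·(10/351) = 10/9.
Numerically: 10/9 ≈ 1.11111.
Is 10/9 < 1? NO.
Since the bound 10/9 is ≥ 1, the union bound is uninformative here; it does NOT by itself certify existence.

39·p = 10/9 ≈ 1.11111; existence NOT certified by the union bound.


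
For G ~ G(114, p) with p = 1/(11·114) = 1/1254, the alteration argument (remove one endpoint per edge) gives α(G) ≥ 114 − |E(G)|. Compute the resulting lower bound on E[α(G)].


E[|E(G)|] = C(114, 2)·p = 6441 · (1/1254) = 113/22.
E[α(G)] ≥ n − E[|E(G)|] = 114 − 113/22 = 2395/22.
Numerically: ≈ 108.863636.
(This is only a lower bound; the true E[α(G)] may be larger.)

E[α(G)] ≥ 2395/22 ≈ 108.863636.


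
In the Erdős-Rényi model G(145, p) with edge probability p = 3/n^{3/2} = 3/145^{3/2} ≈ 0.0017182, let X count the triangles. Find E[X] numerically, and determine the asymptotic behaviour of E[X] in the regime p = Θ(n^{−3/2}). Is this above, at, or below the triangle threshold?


Number of potential triangles: C(145, 3) = 497640.
Each occurs with probability p³ ≈ (0.0017182)³ ≈ 5.0723330e-09.
By linearity: E[X] = C(145, 3)·p³ ≈ 497640 · 5.0723330e-09 ≈ 0.00252.
Since α = 3/2 > 1, p = c/n^{3/2} = o(1/n) is below the triangle threshold p ~ 1/n. Asymptotically E[X] ~ (c³/6)·n^{3(1−α)} = (3³/6)·n^{-1.5} → 0, so by Markov's inequality G has no triangles w.h.p.

E[X] ≈ 0.00252; in regime p = Θ(1/n^{3/2}) E[X] tends to 0 (below the triangle threshold p ~ 1/n).


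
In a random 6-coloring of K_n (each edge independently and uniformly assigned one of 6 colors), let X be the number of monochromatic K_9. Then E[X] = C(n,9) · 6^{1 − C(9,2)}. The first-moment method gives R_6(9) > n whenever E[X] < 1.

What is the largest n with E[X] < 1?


We need C(n, 9) · 6^{1 − 36} < 1, i.e. C(n, 9) < 6^{36 − 1} = 1719070799748422591028658176.
Check values of n near the boundary:
  n = 4402: C(4402, 9) = 1696419745356657449393393700; 1696419745356657449393393700 < 1719070799748422591028658176? YES
  n = 4403: C(4403, 9) = 1699894433046281918452233150; 1699894433046281918452233150 < 1719070799748422591028658176? YES
  n = 4404: C(4404, 9) = 1703375445537161676647015880; 1703375445537161676647015880 < 1719070799748422591028658176? YES
  n = 4405: C(4405, 9) = 1706862792900636302463627150; 1706862792900636302463627150 < 1719070799748422591028658176? YES
  n = 4406: C(4406, 9) = 1710356485221788389505285700; 1710356485221788389505285700 < 1719070799748422591028658176? YES
  n = 4407: C(4407, 9) = 1713856532599459170657070050; 1713856532599459170657070050 < 1719070799748422591028658176? YES
  n = 4408: C(4408, 9) = 1717362945146264156457459600; 1717362945146264156457459600 < 1719070799748422591028658176? YES
  n = 4409: C(4409, 9) = 1720875732988608787686577131; 1720875732988608787686577131 < 1719070799748422591028658176? NO
  n = 4410: C(4410, 9) = 1724394906266704102180823710; 1724394906266704102180823710 < 1719070799748422591028658176? NO
The largest n with C(n, 9) < 1719070799748422591028658176 is n = 4408 (where E[X] = 35778394690547169926197075/35813974994758803979763712 ≈ 0.9990065). Hence R_6(9) > 4408, i.e. R_6(9) ≥ 4409.

Largest n = 4408; hence R_6(9) > 4408.


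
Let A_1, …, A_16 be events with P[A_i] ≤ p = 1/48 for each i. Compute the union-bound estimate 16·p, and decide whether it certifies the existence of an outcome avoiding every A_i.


Union bound: P[∪_{i=1}^{16} A_i] ≤ Σ_i P[A_i] ≤ 16·p = 16·(1/48) = 1/3.
Numerically: 1/3 ≈ 0.3333333.
Is 1/3 < 1? YES.
Since P[∪ A_i] ≤ 1/3 < 1, the complement has P[∩ A_i^c] ≥ 1 − 1/3 = 2/3 > 0, so some outcome avoids every A_i.

16·p = 1/3 ≈ 0.3333333; existence CERTIFIED by the union bound.


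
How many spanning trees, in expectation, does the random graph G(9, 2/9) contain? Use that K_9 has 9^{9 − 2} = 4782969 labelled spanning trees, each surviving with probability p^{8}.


K_9 has 9^{9 − 2} = 4782969 labelled spanning trees.
For each such spanning tree H, let X_H = 1 if all 8 edges of H are present in G. Then P[X_H = 1] = p^{8} = (2/9)^{8} = 256/43046721.
By linearity: E[X] = Σ_H E[X_H] = 4782969 · p^{8} = 4782969 · 256/43046721 = 256/9.
Numerically: E[X] ≈ 28.444.

E[X] = 4782969 · (2/9)^{8} = 256/9 ≈ 28.444.


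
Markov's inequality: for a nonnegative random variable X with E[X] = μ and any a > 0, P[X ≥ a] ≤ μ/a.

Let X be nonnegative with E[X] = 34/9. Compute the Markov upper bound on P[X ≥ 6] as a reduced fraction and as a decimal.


μ = E[X] = 34/9, a = 6.
Markov: P[X ≥ 6] ≤ μ/a = (34/9)/6 = 17/27.
Numerically: ≈ 0.62963.
(Since a = 6 > μ = 3.77778, the bound 17/27 is < 1 and informative.)

P[X ≥ 6] ≤ 17/27 ≈ 0.62963.


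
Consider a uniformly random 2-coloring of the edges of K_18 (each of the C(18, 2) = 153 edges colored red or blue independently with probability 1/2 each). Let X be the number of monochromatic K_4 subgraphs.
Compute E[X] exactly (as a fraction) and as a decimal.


Let X = Σ_S X_S over the C(18, 4) = 3060 subsets S of size 4, where X_S = 1 if the K_4 on S is monochromatic.
For a fixed S, the K_4 on S has C(4, 2) = 6 edges. P[all 6 edges red] = (1/2)^6, and likewise for blue, so P[monochromatic] = 2·(1/2)^6 = 2^{1 − 6} = 1/32.
Summing: E[X] = C(18, 4) · 2^{1 − 6} = 3060 · 1/32 = 765/8.
Numerically: E[X] ≈ 95.6250.

E[X] = C(18,4)·2^(1−C(4,2)) = 765/8 ≈ 95.6250.


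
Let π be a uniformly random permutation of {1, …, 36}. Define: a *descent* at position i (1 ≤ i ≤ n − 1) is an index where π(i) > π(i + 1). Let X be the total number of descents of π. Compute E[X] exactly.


Write X = Σ X_I over i = 1, …, 35, with X_I the indicator of one descent.
There are 35 indicators.
For each fixed i, the pair (π(i), π(i+1)) is a uniformly random ordered pair of distinct values from {1, …, 36}; by symmetry P[π(i) > π(i+1)] = 1/2.
By linearity: E[X] = 35 · (1/2) = (36 − 1) · (1/2) = 35/2 ≈ 17.500.

E[X] = 35/2 = 17.500.


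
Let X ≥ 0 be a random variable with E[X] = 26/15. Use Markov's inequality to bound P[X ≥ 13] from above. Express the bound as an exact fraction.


μ = E[X] = 26/15, a = 13.
Markov: P[X ≥ 13] ≤ μ/a = (26/15)/13 = 2/15.
Numerically: ≈ 0.133333.
(Since a = 13 > μ = 1.733333, the bound 2/15 is < 1 and informative.)

P[X ≥ 13] ≤ 2/15 ≈ 0.133333.


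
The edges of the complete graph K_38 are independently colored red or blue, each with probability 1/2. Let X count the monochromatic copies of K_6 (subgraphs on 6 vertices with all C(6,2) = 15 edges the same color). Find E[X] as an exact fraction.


Let X = Σ_S X_S over the C(38, 6) = 2760681 subsets S of size 6, where X_S = 1 if the K_6 on S is monochromatic.
For a fixed S, the K_6 on S has C(6, 2) = 15 edges. P[all 15 edges red] = (1/2)^15, and likewise for blue, so P[monochromatic] = 2·(1/2)^15 = 2^{1 − 15} = 1/16384.
By linearity of expectation: E[X] = C(38, 6) · 2^{1 − 15} = 2760681 · 1/16384 = 2760681/16384.
Numerically: E[X] ≈ 168.49860.

E[X] = C(38,6)·2^(1−C(6,2)) = 2760681/16384 ≈ 168.49860.


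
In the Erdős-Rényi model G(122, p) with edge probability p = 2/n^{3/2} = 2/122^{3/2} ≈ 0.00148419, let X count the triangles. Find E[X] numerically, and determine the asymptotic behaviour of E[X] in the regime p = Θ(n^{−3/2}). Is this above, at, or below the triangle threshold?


Number of potential triangles: C(122, 3) = 295240.
Each occurs with probability p³ ≈ (0.00148419)³ ≈ 3.26942026e-09.
By linearity: E[X] = C(122, 3)·p³ ≈ 295240 · 3.26942026e-09 ≈ 0.000965.
Since α = 3/2 > 1, p = c/n^{3/2} = o(1/n) is below the triangle threshold p ~ 1/n. Asymptotically E[X] ~ (c³/6)·n^{3(1−α)} = (2³/6)·n^{-1.5} → 0, so by Markov's inequality G has no triangles w.h.p.

E[X] ≈ 0.000965; in regime p = Θ(1/n^{3/2}) E[X] tends to 0 (below the triangle threshold p ~ 1/n).


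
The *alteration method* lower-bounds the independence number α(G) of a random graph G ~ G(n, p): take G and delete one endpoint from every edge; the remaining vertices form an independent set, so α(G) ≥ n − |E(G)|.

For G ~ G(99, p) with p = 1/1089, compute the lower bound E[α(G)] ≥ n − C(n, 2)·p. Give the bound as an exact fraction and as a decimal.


E[|E(G)|] = C(99, 2)·p = 4851 · (1/1089) = 49/11.
E[α(G)] ≥ n − E[|E(G)|] = 99 − 49/11 = 1040/11.
Numerically: ≈ 94.545.
(This is only a lower bound; the true E[α(G)] may be larger.)

E[α(G)] ≥ 1040/11 ≈ 94.545.


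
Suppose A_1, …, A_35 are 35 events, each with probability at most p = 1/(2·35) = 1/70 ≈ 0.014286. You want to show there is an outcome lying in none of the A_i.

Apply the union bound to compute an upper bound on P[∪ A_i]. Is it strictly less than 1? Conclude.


Union bound: P[∪_{i=1}^{35} A_i] ≤ Σ_i P[A_i] ≤ 35·p = 35·(1/70) = 1/2.
Numerically: 1/2 ≈ 0.500000.
Is 1/2 < 1? YES.
Since P[∪ A_i] ≤ 1/2 < 1, the complement has P[∩ A_i^c] ≥ 1 − 1/2 = 1/2 > 0, so some outcome avoids every A_i.

35·p = 1/2 ≈ 0.500000; existence CERTIFIED by the union bound.


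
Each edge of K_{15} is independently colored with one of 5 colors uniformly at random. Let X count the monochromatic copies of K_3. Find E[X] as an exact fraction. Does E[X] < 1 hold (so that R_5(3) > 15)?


E[X] = C(15, 3) · 5^{1 − 3} = 455 · 5^{−2} = 455/25.
As a reduced fraction: E[X] = 91/5 ≈ 18.200000.
Is E[X] < 1? NO.
Since E[X] ≥ 1, the first-moment bound is inconclusive at n = 15; it does NOT by itself certify R_5(3) > 15.

E[X] = 91/5 ≈ 18.200000; E[X] ≥ 1; first-moment method inconclusive here.


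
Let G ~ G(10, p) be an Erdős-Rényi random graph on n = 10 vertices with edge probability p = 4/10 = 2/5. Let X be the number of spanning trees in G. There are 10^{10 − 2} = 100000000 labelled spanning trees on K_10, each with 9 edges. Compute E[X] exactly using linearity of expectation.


K_10 has 10^{10 − 2} = 100000000 labelled spanning trees.
For each such spanning tree H, let X_H = 1 if all 9 edges of H are present in G. Then P[X_H = 1] = p^{9} = (2/5)^{9} = 512/1953125.
By linearity of expectation: E[X] = Σ_H E[X_H] = 100000000 · p^{9} = 100000000 · 512/1953125 = 131072/5.
Numerically: E[X] ≈ 2.62e+04.

E[X] = 100000000 · (2/5)^{9} = 131072/5 ≈ 2.62e+04.


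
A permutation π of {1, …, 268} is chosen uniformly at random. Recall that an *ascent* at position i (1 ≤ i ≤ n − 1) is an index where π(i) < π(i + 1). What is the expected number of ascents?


Write X = Σ X_I over i = 1, …, 267, with X_I the indicator of one ascent.
There are 267 indicators.
For each fixed i, the pair (π(i), π(i+1)) is a uniformly random ordered pair of distinct values from {1, …, 268}; by symmetry P[π(i) < π(i+1)] = 1/2.
By linearity: E[X] = 267 · (1/2) = (268 − 1) · (1/2) = 267/2 ≈ 133.50000.

E[X] = 267/2 = 133.50000.


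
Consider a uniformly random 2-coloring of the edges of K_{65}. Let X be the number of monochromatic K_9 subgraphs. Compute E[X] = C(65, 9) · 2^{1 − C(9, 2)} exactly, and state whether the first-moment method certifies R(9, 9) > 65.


E[X] = C(65, 9) · 2^{1 − 36} = 31966749880 · 2^{−35} = 31966749880/34359738368.
As a reduced fraction: E[X] = 3995843735/4294967296 ≈ 0.9304.
Is E[X] < 1? YES.
Since E[X] < 1, there exists a 2-coloring of K_{65} with no monochromatic K_9; hence R(9, 9) > 65.

E[X] = 3995843735/4294967296 ≈ 0.9304; E[X] < 1, so R(9, 9) > 65.


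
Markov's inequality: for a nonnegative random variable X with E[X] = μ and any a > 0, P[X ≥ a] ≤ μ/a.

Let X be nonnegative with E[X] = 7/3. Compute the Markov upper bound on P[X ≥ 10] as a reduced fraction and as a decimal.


μ = E[X] = 7/3, a = 10.
Markov: P[X ≥ 10] ≤ μ/a = (7/3)/10 = 7/30.
Numerically: ≈ 0.233.
(Since a = 10 > μ = 2.333, the bound 7/30 is < 1 and informative.)

P[X ≥ 10] ≤ 7/30 ≈ 0.233.


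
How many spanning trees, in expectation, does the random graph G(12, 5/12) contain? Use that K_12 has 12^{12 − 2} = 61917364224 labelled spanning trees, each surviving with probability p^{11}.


K_12 has 12^{12 − 2} = 61917364224 labelled spanning trees.
For each such spanning tree H, let X_H = 1 if all 11 edges of H are present in G. Then P[X_H = 1] = p^{11} = (5/12)^{11} = 48828125/743008370688.
By linearity of expectation: E[X] = Σ_H E[X_H] = 61917364224 · p^{11} = 61917364224 · 48828125/743008370688 = 48828125/12.
Numerically: E[X] ≈ 4.069e+06.

E[X] = 61917364224 · (5/12)^{11} = 48828125/12 ≈ 4.069e+06.


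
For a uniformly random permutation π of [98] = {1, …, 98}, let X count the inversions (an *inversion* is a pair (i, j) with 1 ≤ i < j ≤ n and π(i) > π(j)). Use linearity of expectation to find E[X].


Write X = Σ X_I over the C(98, 2) = 4753 pairs i < j, with X_I the indicator of one inversion.
There are 4753 indicators.
For each fixed pair i < j, the values π(i) and π(j) are two distinct elements of {1, …, 98} in uniformly random order; by symmetry P[π(i) > π(j)] = 1/2.
By linearity: E[X] = 4753 · (1/2) = C(98, 2) · (1/2) = 4753/2 = 4753/2 ≈ 2376.500.

E[X] = 4753/2 = 2376.500.


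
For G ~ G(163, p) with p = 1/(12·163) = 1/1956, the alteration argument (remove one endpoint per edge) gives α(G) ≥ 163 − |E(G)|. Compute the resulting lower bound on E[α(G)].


E[|E(G)|] = C(163, 2)·p = 13203 · (1/1956) = 27/4.
E[α(G)] ≥ n − E[|E(G)|] = 163 − 27/4 = 625/4.
Numerically: ≈ 156.250.
(This is only a lower bound; the true E[α(G)] may be larger.)

E[α(G)] ≥ 625/4 ≈ 156.250.


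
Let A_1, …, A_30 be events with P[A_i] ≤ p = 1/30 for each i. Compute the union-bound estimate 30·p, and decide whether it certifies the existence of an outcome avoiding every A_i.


Union bound: P[∪_{i=1}^{30} A_i] ≤ Σ_i P[A_i] ≤ 30·p = 30·(1/30) = 1.
Numerically: 1 ≈ 1.0000.
Is 1 < 1? NO.
Since the bound 1 is ≥ 1, the union bound is uninformative here; it does NOT by itself certify existence.

30·p = 1 ≈ 1.0000; existence NOT certified by the union bound.


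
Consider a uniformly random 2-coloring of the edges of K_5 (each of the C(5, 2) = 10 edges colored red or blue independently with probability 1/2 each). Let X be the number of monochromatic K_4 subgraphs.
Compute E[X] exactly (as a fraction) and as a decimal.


Let X = Σ_S X_S over the C(5, 4) = 5 subsets S of size 4, where X_S = 1 if the K_4 on S is monochromatic.
For a fixed S, the K_4 on S has C(4, 2) = 6 edges. P[all 6 edges red] = (1/2)^6, and likewise for blue, so P[monochromatic] = 2·(1/2)^6 = 2^{1 − 6} = 1/32.
By linearity: E[X] = C(5, 4) · 2^{1 − 6} = 5 · 1/32 = 5/32.
Numerically: E[X] ≈ 0.156250.

E[X] = C(5,4)·2^(1−C(4,2)) = 5/32 ≈ 0.156250.


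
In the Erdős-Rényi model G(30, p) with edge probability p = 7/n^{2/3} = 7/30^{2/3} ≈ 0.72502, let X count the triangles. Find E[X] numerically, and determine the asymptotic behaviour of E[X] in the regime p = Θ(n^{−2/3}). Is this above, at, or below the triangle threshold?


Number of potential triangles: C(30, 3) = 4060.
Each occurs with probability p³ ≈ (0.72502)³ ≈ 3.8111111e-01.
By linearity: E[X] = C(30, 3)·p³ ≈ 4060 · 3.8111111e-01 ≈ 1547.31111.
Since α = 2/3 < 1, p = c/n^{2/3} ≫ 1/n is above the triangle threshold p ~ 1/n. Asymptotically E[X] ~ (c³/6)·n^{3(1−α)} = (7³/6)·n^{1} → ∞; triangles are abundant w.h.p.

E[X] ≈ 1547.31111; in regime p = Θ(1/n^{2/3}) E[X] diverges (above the triangle threshold p ~ 1/n).


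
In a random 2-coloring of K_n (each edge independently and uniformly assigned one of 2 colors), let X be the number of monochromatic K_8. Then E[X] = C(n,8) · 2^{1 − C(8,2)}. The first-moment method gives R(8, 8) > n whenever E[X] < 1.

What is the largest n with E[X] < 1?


We need C(n, 8) · 2^{1 − 28} < 1, i.e. C(n, 8) < 2^{28 − 1} = 134217728.
Check values of n near the boundary:
  n = 39: C(39, 8) = 61523748; 61523748 < 134217728? YES
  n = 40: C(40, 8) = 76904685; 76904685 < 134217728? YES
  n = 41: C(41, 8) = 95548245; 95548245 < 134217728? YES
  n = 42: C(42, 8) = 118030185; 118030185 < 134217728? YES
  n = 43: C(43, 8) = 145008513; 145008513 < 134217728? NO
  n = 44: C(44, 8) = 177232627; 177232627 < 134217728? NO
  n = 45: C(45, 8) = 215553195; 215553195 < 134217728? NO
The largest n with C(n, 8) < 134217728 is n = 42 (where E[X] = 118030185/134217728 ≈ 0.8794). Hence R(8, 8) > 42, i.e. R(8, 8) ≥ 43.

Largest n = 42; hence R(8, 8) > 42.


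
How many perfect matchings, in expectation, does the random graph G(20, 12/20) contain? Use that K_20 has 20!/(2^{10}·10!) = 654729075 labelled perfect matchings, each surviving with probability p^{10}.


K_20 has 20!/(2^{10}·10!) = 654729075 labelled perfect matchings.
For each such perfect matching H, let X_H = 1 if all 10 edges of H are present in G. Then P[X_H = 1] = p^{10} = (3/5)^{10} = 59049/9765625.
By linearity: E[X] = Σ_H E[X_H] = 654729075 · p^{10} = 654729075 · 59049/9765625 = 1546443885987/390625.
Numerically: E[X] ≈ 3.9589e+06.

E[X] = 654729075 · (3/5)^{10} = 1546443885987/390625 ≈ 3.9589e+06.


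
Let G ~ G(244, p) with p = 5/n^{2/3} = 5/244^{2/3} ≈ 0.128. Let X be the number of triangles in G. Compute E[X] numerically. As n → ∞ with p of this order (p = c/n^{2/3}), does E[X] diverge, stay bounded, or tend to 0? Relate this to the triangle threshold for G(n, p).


Number of potential triangles: C(244, 3) = 2391444.
Each occurs with probability p³ ≈ (0.128)³ ≈ 2.099570e-03.
By linearity: E[X] = C(244, 3)·p³ ≈ 2391444 · 2.099570e-03 ≈ 5021.0041.
Since α = 2/3 < 1, p = c/n^{2/3} ≫ 1/n is above the triangle threshold p ~ 1/n. Asymptotically E[X] ~ (c³/6)·n^{3(1−α)} = (5³/6)·n^{1} → ∞; triangles are abundant w.h.p.

E[X] ≈ 5021.0041; in regime p = Θ(1/n^{2/3}) E[X] diverges (above the triangle threshold p ~ 1/n).


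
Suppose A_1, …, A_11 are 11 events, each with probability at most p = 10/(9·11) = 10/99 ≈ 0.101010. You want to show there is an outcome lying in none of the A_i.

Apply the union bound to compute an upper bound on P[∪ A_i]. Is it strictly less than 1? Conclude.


Union bound: P[∪_{i=1}^{11} A_i] ≤ Σ_i P[A_i] ≤ 11·p = 11·(10/99) = 10/9.
Numerically: 10/9 ≈ 1.111111.
Is 10/9 < 1? NO.
Since the bound 10/9 is ≥ 1, the union bound is uninformative here; it does NOT by itself certify existence.

11·p = 10/9 ≈ 1.111111; existence NOT certified by the union bound.


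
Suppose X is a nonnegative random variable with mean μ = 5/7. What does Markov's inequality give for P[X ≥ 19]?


μ = E[X] = 5/7, a = 19.
Markov: P[X ≥ 19] ≤ μ/a = (5/7)/19 = 5/133.
Numerically: ≈ 0.037594.
(Since a = 19 > μ = 0.714286, the bound 5/133 is < 1 and informative.)

P[X ≥ 19] ≤ 5/133 ≈ 0.037594.


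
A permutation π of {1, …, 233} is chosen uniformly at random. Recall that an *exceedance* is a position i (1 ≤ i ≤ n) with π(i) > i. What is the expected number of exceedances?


Write X = Σ_{i=1}^{233} X_i, where X_i = 1_{π(i) > i}.
For each fixed i, π(i) is uniform over {1, …, 233} (marginal of a uniform permutation), so P[π(i) > i] = (n − i)/n. Summing: Σ_{i=1}^{233} (n − i)/n = (0 + 1 + … + 232)/233 = 233(233 − 1)/(2·233) = (233 − 1)/2.
Hence E[X] = Σ_{i=1}^{233} (233 − i)/233 = 116 ≈ 116.000.

E[X] = 116 = 116.000.


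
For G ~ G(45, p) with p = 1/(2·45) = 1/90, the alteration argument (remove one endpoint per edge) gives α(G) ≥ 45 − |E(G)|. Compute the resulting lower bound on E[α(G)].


E[|E(G)|] = C(45, 2)·p = 990 · (1/90) = 11.
E[α(G)] ≥ n − E[|E(G)|] = 45 − 11 = 34.
Numerically: ≈ 34.00000.
(This is only a lower bound; the true E[α(G)] may be larger.)

E[α(G)] ≥ 34 ≈ 34.00000.


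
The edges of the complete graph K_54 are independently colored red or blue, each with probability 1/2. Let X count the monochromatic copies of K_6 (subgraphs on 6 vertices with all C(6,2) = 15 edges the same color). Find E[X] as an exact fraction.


Let X = Σ_S X_S over the C(54, 6) = 25827165 subsets S of size 6, where X_S = 1 if the K_6 on S is monochromatic.
For a fixed S, the K_6 on S has C(6, 2) = 15 edges. P[all 15 edges red] = (1/2)^15, and likewise for blue, so P[monochromatic] = 2·(1/2)^15 = 2^{1 − 15} = 1/16384.
By linearity: E[X] = C(54, 6) · 2^{1 − 15} = 25827165 · 1/16384 = 25827165/16384.
Numerically: E[X] ≈ 1576.3651.

E[X] = C(54,6)·2^(1−C(6,2)) = 25827165/16384 ≈ 1576.3651.


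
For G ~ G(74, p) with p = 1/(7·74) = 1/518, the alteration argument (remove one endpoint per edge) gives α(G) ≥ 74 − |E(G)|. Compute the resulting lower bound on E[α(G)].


E[|E(G)|] = C(74, 2)·p = 2701 · (1/518) = 73/14.
E[α(G)] ≥ n − E[|E(G)|] = 74 − 73/14 = 963/14.
Numerically: ≈ 68.78571.
(This is only a lower bound; the true E[α(G)] may be larger.)

E[α(G)] ≥ 963/14 ≈ 68.78571.


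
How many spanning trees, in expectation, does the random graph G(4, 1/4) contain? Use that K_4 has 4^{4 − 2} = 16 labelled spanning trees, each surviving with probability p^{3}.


K_4 has 4^{4 − 2} = 16 labelled spanning trees.
For each such spanning tree H, let X_H = 1 if all 3 edges of H are present in G. Then P[X_H = 1] = p^{3} = (1/4)^{3} = 1/64.
By linearity of expectation: E[X] = Σ_H E[X_H] = 16 · p^{3} = 16 · 1/64 = 1/4.
Numerically: E[X] ≈ 0.25.

E[X] = 16 · (1/4)^{3} = 1/4 ≈ 0.25.


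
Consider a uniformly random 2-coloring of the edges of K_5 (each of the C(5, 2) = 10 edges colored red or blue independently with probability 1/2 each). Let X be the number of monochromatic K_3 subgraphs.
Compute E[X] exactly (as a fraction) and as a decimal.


Let X = Σ_S X_S over the C(5, 3) = 10 subsets S of size 3, where X_S = 1 if the K_3 on S is monochromatic.
For a fixed S, the K_3 on S has C(3, 2) = 3 edges. P[all 3 edges red] = (1/2)^3, and likewise for blue, so P[monochromatic] = 2·(1/2)^3 = 2^{1 − 3} = 1/4.
By linearity of expectation: E[X] = C(5, 3) · 2^{1 − 3} = 10 · 1/4 = 5/2.
Numerically: E[X] ≈ 2.5000.

E[X] = C(5,3)·2^(1−C(3,2)) = 5/2 ≈ 2.5000.


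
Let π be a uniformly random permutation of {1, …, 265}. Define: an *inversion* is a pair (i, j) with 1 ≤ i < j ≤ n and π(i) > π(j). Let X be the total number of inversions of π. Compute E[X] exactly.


Write X = Σ X_I over the C(265, 2) = 34980 pairs i < j, with X_I the indicator of one inversion.
There are 34980 indicators.
For each fixed pair i < j, the values π(i) and π(j) are two distinct elements of {1, …, 265} in uniformly random order; by symmetry P[π(i) > π(j)] = 1/2.
By linearity: E[X] = 34980 · (1/2) = C(265, 2) · (1/2) = 34980/2 = 17490 ≈ 17490.0000.

E[X] = 17490 = 17490.0000.


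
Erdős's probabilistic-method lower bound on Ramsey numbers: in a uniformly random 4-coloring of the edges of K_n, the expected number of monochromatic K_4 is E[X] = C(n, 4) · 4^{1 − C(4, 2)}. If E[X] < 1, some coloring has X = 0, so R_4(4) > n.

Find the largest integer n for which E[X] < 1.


We need C(n, 4) · 4^{1 − 6} < 1, i.e. C(n, 4) < 4^{6 − 1} = 1024.
Check values of n near the boundary:
  n = 9: C(9, 4) = 126; 126 < 1024? YES
  n = 10: C(10, 4) = 210; 210 < 1024? YES
  n = 11: C(11, 4) = 330; 330 < 1024? YES
  n = 12: C(12, 4) = 495; 495 < 1024? YES
  n = 13: C(13, 4) = 715; 715 < 1024? YES
  n = 14: C(14, 4) = 1001; 1001 < 1024? YES
  n = 15: C(15, 4) = 1365; 1365 < 1024? NO
  n = 16: C(16, 4) = 1820; 1820 < 1024? NO
  n = 17: C(17, 4) = 2380; 2380 < 1024? NO
The largest n with C(n, 4) < 1024 is n = 14 (where E[X] = 1001/1024 ≈ 0.977539). Hence R_4(4) > 14, i.e. R_4(4) ≥ 15.

Largest n = 14; hence R_4(4) > 14.


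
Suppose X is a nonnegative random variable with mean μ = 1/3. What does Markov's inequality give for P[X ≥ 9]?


μ = E[X] = 1/3, a = 9.
Markov: P[X ≥ 9] ≤ μ/a = (1/3)/9 = 1/27.
Numerically: ≈ 0.0370.
(Since a = 9 > μ = 0.3333, the bound 1/27 is < 1 and informative.)

P[X ≥ 9] ≤ 1/27 ≈ 0.0370.


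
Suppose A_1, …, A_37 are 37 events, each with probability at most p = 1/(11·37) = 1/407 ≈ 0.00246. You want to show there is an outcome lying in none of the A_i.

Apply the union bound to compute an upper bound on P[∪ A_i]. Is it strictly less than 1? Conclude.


Union bound: P[∪_{i=1}^{37} A_i] ≤ Σ_i P[A_i] ≤ 37·p = 37·(1/407) = 1/11.
Numerically: 1/11 ≈ 0.09091.
Is 1/11 < 1? YES.
Since P[∪ A_i] ≤ 1/11 < 1, the complement has P[∩ A_i^c] ≥ 1 − 1/11 = 10/11 > 0, so some outcome avoids every A_i.

37·p = 1/11 ≈ 0.09091; existence CERTIFIED by the union bound.


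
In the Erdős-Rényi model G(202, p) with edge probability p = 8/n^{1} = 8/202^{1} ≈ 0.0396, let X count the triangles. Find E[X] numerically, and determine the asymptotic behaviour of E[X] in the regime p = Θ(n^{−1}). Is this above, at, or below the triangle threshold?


Number of potential triangles: C(202, 3) = 1353400.
Each occurs with probability p³ ≈ (0.0396)³ ≈ 6.21178e-05.
By linearity: E[X] = C(202, 3)·p³ ≈ 1353400 · 6.21178e-05 ≈ 84.070.
Here α = 1, so p = 8/n is exactly at the triangle threshold p ~ 1/n. Asymptotically E[X] → c³/6 = 8³/6 = 256/3 ≈ 85.333, a bounded constant. In this regime the triangle count is asymptotically Poisson(c³/6).

E[X] ≈ 84.070; in regime p = Θ(1/n^{1}) E[X] stays bounded (at the triangle threshold p ~ 1/n).


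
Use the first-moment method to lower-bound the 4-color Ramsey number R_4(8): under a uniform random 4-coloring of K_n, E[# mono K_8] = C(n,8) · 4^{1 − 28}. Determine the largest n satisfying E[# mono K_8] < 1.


We need C(n, 8) · 4^{1 − 28} < 1, i.e. C(n, 8) < 4^{28 − 1} = 18014398509481984.
Check values of n near the boundary:
  n = 404: C(404, 8) = 16415071523485570; 16415071523485570 < 18014398509481984? YES
  n = 405: C(405, 8) = 16745853821188050; 16745853821188050 < 18014398509481984? YES
  n = 406: C(406, 8) = 17082453897995850; 17082453897995850 < 18014398509481984? YES
  n = 407: C(407, 8) = 17424959239309050; 17424959239309050 < 18014398509481984? YES
  n = 408: C(408, 8) = 17773458424095231; 17773458424095231 < 18014398509481984? YES
  n = 409: C(409, 8) = 18128041135797879; 18128041135797879 < 18014398509481984? NO
The largest n with C(n, 8) < 18014398509481984 is n = 408 (where E[X] = 17773458424095231/18014398509481984 ≈ 0.9866251). Hence R_4(8) > 408, i.e. R_4(8) ≥ 409.

Largest n = 408; hence R_4(8) > 408.


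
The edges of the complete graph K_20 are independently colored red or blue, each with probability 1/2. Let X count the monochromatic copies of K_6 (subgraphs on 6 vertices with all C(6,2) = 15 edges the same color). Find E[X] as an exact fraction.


Let X = Σ_S X_S over the C(20, 6) = 38760 subsets S of size 6, where X_S = 1 if the K_6 on S is monochromatic.
For a fixed S, the K_6 on S has C(6, 2) = 15 edges. P[all 15 edges red] = (1/2)^15, and likewise for blue, so P[monochromatic] = 2·(1/2)^15 = 2^{1 − 15} = 1/16384.
By linearity: E[X] = C(20, 6) · 2^{1 − 15} = 38760 · 1/16384 = 4845/2048.
Numerically: E[X] ≈ 2.365723.

E[X] = C(20,6)·2^(1−C(6,2)) = 4845/2048 ≈ 2.365723.


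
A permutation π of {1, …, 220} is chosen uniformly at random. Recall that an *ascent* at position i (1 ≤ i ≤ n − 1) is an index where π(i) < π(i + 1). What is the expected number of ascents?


Write X = Σ X_I over i = 1, …, 219, with X_I the indicator of one ascent.
There are 219 indicators.
For each fixed i, the pair (π(i), π(i+1)) is a uniformly random ordered pair of distinct values from {1, …, 220}; by symmetry P[π(i) < π(i+1)] = 1/2.
By linearity: E[X] = 219 · (1/2) = (220 − 1) · (1/2) = 219/2 ≈ 109.500.

E[X] = 219/2 = 109.500.


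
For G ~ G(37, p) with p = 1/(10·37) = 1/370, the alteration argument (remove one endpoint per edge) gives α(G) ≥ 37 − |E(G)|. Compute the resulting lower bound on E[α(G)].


E[|E(G)|] = C(37, 2)·p = 666 · (1/370) = 9/5.
E[α(G)] ≥ n − E[|E(G)|] = 37 − 9/5 = 176/5.
Numerically: ≈ 35.200000.
(This is only a lower bound; the true E[α(G)] may be larger.)

E[α(G)] ≥ 176/5 ≈ 35.200000.


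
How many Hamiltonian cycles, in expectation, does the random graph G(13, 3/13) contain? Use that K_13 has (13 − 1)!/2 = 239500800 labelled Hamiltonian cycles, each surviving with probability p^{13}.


K_13 has (13 − 1)!/2 = 239500800 labelled Hamiltonian cycles.
For each such Hamiltonian cycle H, let X_H = 1 if all 13 edges of H are present in G. Then P[X_H = 1] = p^{13} = (3/13)^{13} = 1594323/302875106592253.
By linearity of expectation: E[X] = Σ_H E[X_H] = 239500800 · p^{13} = 239500800 · 1594323/302875106592253 = 381841633958400/302875106592253.
Numerically: E[X] ≈ 1.26.

E[X] = 239500800 · (3/13)^{13} = 381841633958400/302875106592253 ≈ 1.26.


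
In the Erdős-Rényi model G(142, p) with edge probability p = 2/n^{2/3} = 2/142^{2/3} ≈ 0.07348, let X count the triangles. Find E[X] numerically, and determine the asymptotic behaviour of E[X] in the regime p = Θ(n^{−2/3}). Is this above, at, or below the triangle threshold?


Number of potential triangles: C(142, 3) = 467180.
Each occurs with probability p³ ≈ (0.07348)³ ≈ 3.9674668e-04.
By linearity: E[X] = C(142, 3)·p³ ≈ 467180 · 3.9674668e-04 ≈ 185.35211.
Since α = 2/3 < 1, p = c/n^{2/3} ≫ 1/n is above the triangle threshold p ~ 1/n. Asymptotically E[X] ~ (c³/6)·n^{3(1−α)} = (2³/6)·n^{1} → ∞; triangles are abundant w.h.p.

E[X] ≈ 185.35211; in regime p = Θ(1/n^{2/3}) E[X] diverges (above the triangle threshold p ~ 1/n).


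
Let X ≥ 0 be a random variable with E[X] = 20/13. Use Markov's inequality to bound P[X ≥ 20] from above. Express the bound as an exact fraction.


μ = E[X] = 20/13, a = 20.
Markov: P[X ≥ 20] ≤ μ/a = (20/13)/20 = 1/13.
Numerically: ≈ 0.0769.
(Since a = 20 > μ = 1.5385, the bound 1/13 is < 1 and informative.)

P[X ≥ 20] ≤ 1/13 ≈ 0.0769.


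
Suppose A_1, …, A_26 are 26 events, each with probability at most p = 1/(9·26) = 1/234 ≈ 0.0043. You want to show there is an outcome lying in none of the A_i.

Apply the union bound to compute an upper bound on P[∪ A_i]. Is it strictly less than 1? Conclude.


Union bound: P[∪_{i=1}^{26} A_i] ≤ Σ_i P[A_i] ≤ 26·p = 26·(1/234) = 1/9.
Numerically: 1/9 ≈ 0.1111.
Is 1/9 < 1? YES.
Since P[∪ A_i] ≤ 1/9 < 1, the complement has P[∩ A_i^c] ≥ 1 − 1/9 = 8/9 > 0, so some outcome avoids every A_i.

26·p = 1/9 ≈ 0.1111; existence CERTIFIED by the union bound.


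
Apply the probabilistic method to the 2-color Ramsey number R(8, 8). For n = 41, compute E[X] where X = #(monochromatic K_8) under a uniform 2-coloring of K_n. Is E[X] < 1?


E[X] = C(41, 8) · 2^{1 − 28} = 95548245 · 2^{−27} = 95548245/134217728.
As a reduced fraction: E[X] = 95548245/134217728 ≈ 0.7119.
Is E[X] < 1? YES.
Since E[X] < 1, there exists a 2-coloring of K_{41} with no monochromatic K_8; hence R(8, 8) > 41.

E[X] = 95548245/134217728 ≈ 0.7119; E[X] < 1, so R(8, 8) > 41.


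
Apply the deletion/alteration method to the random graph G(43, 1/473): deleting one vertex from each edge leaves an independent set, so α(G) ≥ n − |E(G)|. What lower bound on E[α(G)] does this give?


E[|E(G)|] = C(43, 2)·p = 903 · (1/473) = 21/11.
E[α(G)] ≥ n − E[|E(G)|] = 43 − 21/11 = 452/11.
Numerically: ≈ 41.0909.
(This is only a lower bound; the true E[α(G)] may be larger.)

E[α(G)] ≥ 452/11 ≈ 41.0909.


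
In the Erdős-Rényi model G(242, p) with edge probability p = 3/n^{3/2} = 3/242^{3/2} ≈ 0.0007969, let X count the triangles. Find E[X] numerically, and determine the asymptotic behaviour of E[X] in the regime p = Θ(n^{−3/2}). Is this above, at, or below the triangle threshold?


Number of potential triangles: C(242, 3) = 2332880.
Each occurs with probability p³ ≈ (0.0007969)³ ≈ 5.060514e-10.
By linearity: E[X] = C(242, 3)·p³ ≈ 2332880 · 5.060514e-10 ≈ 0.0012.
Since α = 3/2 > 1, p = c/n^{3/2} = o(1/n) is below the triangle threshold p ~ 1/n. Asymptotically E[X] ~ (c³/6)·n^{3(1−α)} = (3³/6)·n^{-1.5} → 0, so by Markov's inequality G has no triangles w.h.p.

E[X] ≈ 0.0012; in regime p = Θ(1/n^{3/2}) E[X] tends to 0 (below the triangle threshold p ~ 1/n).


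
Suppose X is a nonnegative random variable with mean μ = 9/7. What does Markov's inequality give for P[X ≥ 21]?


μ = E[X] = 9/7, a = 21.
Markov: P[X ≥ 21] ≤ μ/a = (9/7)/21 = 3/49.
Numerically: ≈ 0.0612.
(Since a = 21 > μ = 1.2857, the bound 3/49 is < 1 and informative.)

P[X ≥ 21] ≤ 3/49 ≈ 0.0612.


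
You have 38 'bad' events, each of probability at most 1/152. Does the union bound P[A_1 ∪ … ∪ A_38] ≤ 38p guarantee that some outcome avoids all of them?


Union bound: P[∪_{i=1}^{38} A_i] ≤ Σ_i P[A_i] ≤ 38·p = 38·(1/152) = 1/4.
Numerically: 1/4 ≈ 0.25000.
Is 1/4 < 1? YES.
Since P[∪ A_i] ≤ 1/4 < 1, the complement has P[∩ A_i^c] ≥ 1 − 1/4 = 3/4 > 0, so some outcome avoids every A_i.

38·p = 1/4 ≈ 0.25000; existence CERTIFIED by the union bound.


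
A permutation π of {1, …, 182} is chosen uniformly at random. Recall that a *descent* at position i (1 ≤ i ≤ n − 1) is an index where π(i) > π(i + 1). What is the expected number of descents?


Write X = Σ X_I over i = 1, …, 181, with X_I the indicator of one descent.
There are 181 indicators.
For each fixed i, the pair (π(i), π(i+1)) is a uniformly random ordered pair of distinct values from {1, …, 182}; by symmetry P[π(i) > π(i+1)] = 1/2.
By linearity: E[X] = 181 · (1/2) = (182 − 1) · (1/2) = 181/2 ≈ 90.5000.

E[X] = 181/2 = 90.5000.


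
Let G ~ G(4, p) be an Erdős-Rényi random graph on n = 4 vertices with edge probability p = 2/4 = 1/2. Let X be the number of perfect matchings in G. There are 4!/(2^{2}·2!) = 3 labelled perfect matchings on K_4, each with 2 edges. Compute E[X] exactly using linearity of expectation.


K_4 has 4!/(2^{2}·2!) = 3 labelled perfect matchings.
For each such perfect matching H, let X_H = 1 if all 2 edges of H are present in G. Then P[X_H = 1] = p^{2} = (1/2)^{2} = 1/4.
By linearity: E[X] = Σ_H E[X_H] = 3 · p^{2} = 3 · 1/4 = 3/4.
Numerically: E[X] ≈ 0.75.

E[X] = 3 · (1/2)^{2} = 3/4 ≈ 0.75.


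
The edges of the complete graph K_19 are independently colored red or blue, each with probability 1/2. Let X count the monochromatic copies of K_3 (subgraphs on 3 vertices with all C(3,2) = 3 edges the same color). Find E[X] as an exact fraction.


Let X = Σ_S X_S over the C(19, 3) = 969 subsets S of size 3, where X_S = 1 if the K_3 on S is monochromatic.
For a fixed S, the K_3 on S has C(3, 2) = 3 edges. P[all 3 edges red] = (1/2)^3, and likewise for blue, so P[monochromatic] = 2·(1/2)^3 = 2^{1 − 3} = 1/4.
Summing: E[X] = C(19, 3) · 2^{1 − 3} = 969 · 1/4 = 969/4.
Numerically: E[X] ≈ 242.250000.

E[X] = C(19,3)·2^(1−C(3,2)) = 969/4 ≈ 242.250000.


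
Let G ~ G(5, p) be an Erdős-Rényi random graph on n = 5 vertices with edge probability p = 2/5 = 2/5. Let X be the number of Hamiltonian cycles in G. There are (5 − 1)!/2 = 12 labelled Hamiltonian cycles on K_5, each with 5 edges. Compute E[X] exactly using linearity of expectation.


K_5 has (5 − 1)!/2 = 12 labelled Hamiltonian cycles.
For each such Hamiltonian cycle H, let X_H = 1 if all 5 edges of H are present in G. Then P[X_H = 1] = p^{5} = (2/5)^{5} = 32/3125.
By linearity: E[X] = Σ_H E[X_H] = 12 · p^{5} = 12 · 32/3125 = 384/3125.
Numerically: E[X] ≈ 0.12288.

E[X] = 12 · (2/5)^{5} = 384/3125 ≈ 0.12288.


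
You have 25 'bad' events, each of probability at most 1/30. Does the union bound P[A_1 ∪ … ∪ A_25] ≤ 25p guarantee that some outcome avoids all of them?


Union bound: P[∪_{i=1}^{25} A_i] ≤ Σ_i P[A_i] ≤ 25·p = 25·(1/30) = 5/6.
Numerically: 5/6 ≈ 0.8333333.
Is 5/6 < 1? YES.
Since P[∪ A_i] ≤ 5/6 < 1, the complement has P[∩ A_i^c] ≥ 1 − 5/6 = 1/6 > 0, so some outcome avoids every A_i.

25·p = 5/6 ≈ 0.8333333; existence CERTIFIED by the union bound.


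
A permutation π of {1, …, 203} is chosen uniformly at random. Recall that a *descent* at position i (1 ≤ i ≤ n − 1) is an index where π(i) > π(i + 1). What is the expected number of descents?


Write X = Σ X_I over i = 1, …, 202, with X_I the indicator of one descent.
There are 202 indicators.
For each fixed i, the pair (π(i), π(i+1)) is a uniformly random ordered pair of distinct values from {1, …, 203}; by symmetry P[π(i) > π(i+1)] = 1/2.
By linearity: E[X] = 202 · (1/2) = (203 − 1) · (1/2) = 101 ≈ 101.00000.

E[X] = 101 = 101.00000.


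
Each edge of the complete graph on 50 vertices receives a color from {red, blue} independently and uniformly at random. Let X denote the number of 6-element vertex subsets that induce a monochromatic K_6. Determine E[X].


Let X = Σ_S X_S over the C(50, 6) = 15890700 subsets S of size 6, where X_S = 1 if the K_6 on S is monochromatic.
For a fixed S, the K_6 on S has C(6, 2) = 15 edges. P[all 15 edges red] = (1/2)^15, and likewise for blue, so P[monochromatic] = 2·(1/2)^15 = 2^{1 − 15} = 1/16384.
Summing: E[X] = C(50, 6) · 2^{1 − 15} = 15890700 · 1/16384 = 3972675/4096.
Numerically: E[X] ≈ 969.89136.

E[X] = C(50,6)·2^(1−C(6,2)) = 3972675/4096 ≈ 969.89136.
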